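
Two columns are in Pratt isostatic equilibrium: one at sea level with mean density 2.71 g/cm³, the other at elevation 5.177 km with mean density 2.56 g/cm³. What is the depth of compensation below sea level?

88.4 km

ρ_ref D = ρ (D + h) → D (ρ_ref − ρ) = ρ h.
D = ρ h/(ρ_ref − ρ) = 2.56 × 5.177 km/(2.71 − 2.56) = 88.4 km.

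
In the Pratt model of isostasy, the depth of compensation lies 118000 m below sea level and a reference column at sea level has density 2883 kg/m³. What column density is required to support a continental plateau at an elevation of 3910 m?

2790 kg/m³

Pratt balance: ρ_ref D = ρ (D + h).
ρ = ρ_ref D/(D + h) = 2883 × 118000 m/(118000 m + 3910 m) = 2790 kg/m³.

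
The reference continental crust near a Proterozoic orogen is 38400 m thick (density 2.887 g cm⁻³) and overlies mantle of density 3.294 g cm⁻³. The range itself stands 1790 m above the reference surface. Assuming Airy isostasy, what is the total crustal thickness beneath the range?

Root depth r = h ρ_c / (ρ_m − ρ_c) = 1790 m × 2.887 / 0.407 = 12700 m.
Total thickness = T + h + r = 38400 m + 1790 m + 12700 m = 52900 m.

52900 m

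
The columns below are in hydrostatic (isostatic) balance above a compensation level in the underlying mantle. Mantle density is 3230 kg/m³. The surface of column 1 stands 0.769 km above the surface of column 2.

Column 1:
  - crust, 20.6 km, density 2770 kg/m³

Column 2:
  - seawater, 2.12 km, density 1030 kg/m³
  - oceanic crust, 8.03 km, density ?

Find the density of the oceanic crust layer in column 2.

2940 kg/m³

Take the compensation level at the base of the deeper column (depth z_c below the surface of column 1) and equate Σ ρ_i t_i down to z_c; mantle fills any gap and the z_c terms cancel.
Column 1: 20.6×2770 + (z_c − 20.6)×3230
Column 2: 0.769×0 + 2.12×1030 + 8.03×ρ + (z_c − 0.769 − 10.15)×3230
The z_c×3230 term appears on both sides and cancels. Collect the known terms of each column as K = Σ(ρt)_known − 3230 × (depth of known layers): K_1 = 57062 − 3230×20.6 = −9476; K_2 = 2183.6 − 3230×(0.769 + 10.15) = −33084.77.
Balance: K_1 = K_2 + 8.03×ρ, so ρ = (K_1 − K_2)/8.03 = 23608.8/8.03 = 2940 kg/m³.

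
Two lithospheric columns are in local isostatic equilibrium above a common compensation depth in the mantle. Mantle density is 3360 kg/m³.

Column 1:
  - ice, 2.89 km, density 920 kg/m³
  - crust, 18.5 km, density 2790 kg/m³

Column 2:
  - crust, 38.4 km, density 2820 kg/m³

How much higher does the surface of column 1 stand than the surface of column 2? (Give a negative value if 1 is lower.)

For any compensation level in the mantle, the mantle terms cancel and isostasy reduces to e = (Σt_1 − Σt_2) − (Σ(ρt)_1 − Σ(ρt)_2) / ρ_m.
Σt_1 = 21.39 km; Σt_2 = 38.4 km; Σ(ρt)_1 = 54273.8; Σ(ρt)_2 = 108288 (in km·kg/m³).
e = (21.39 − 38.4) − (54273.8 − 108288) / 3360 = −0.934 km.

−0.934 km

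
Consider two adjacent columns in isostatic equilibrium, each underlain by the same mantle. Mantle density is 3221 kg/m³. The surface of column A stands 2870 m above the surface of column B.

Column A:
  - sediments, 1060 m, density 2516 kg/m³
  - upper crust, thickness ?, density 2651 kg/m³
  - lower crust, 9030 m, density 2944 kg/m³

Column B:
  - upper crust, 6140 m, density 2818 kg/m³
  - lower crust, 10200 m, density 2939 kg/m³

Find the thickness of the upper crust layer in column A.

Take the compensation level at the base of the deeper column (depth z_c below the surface of column A) and equate Σ ρ_i t_i down to z_c; mantle fills any gap and the z_c terms cancel.
Column A: 1060×2516 + x×2651 + 9030×2944 + (z_c − 10090 − x)×3221
Column B: 2870×0 + 6140×2818 + 10200×2939 + (z_c − 2870 − 16340)×3221
The z_c×3221 term appears on both sides and cancels. Collect the known terms of each column as K = Σ(ρt)_known − 3221 × (depth of known layers): K_A = 29251280 − 3221×10090 = −3248610; K_B = 47280320 − 3221×(2870 + 16340) = −14595090.
Balance: K_A − x×(3221 − 2651) = K_B, so x = (K_A − K_B)/(3221 − 2651) = 11346500/570 = 19900 m.

19900 m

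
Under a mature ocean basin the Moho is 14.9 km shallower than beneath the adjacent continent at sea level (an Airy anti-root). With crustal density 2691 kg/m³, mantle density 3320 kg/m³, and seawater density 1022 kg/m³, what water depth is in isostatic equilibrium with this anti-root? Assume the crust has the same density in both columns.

Replacing a thickness d of crust by seawater at the top must be balanced by replacing crust with mantle at the base: d (ρ_c − ρ_w) = a (ρ_m − ρ_c).
d = a (ρ_m − ρ_c)/(ρ_c − ρ_w) = 14.9 km × 629/1669 = 5.62 km.

5.62 km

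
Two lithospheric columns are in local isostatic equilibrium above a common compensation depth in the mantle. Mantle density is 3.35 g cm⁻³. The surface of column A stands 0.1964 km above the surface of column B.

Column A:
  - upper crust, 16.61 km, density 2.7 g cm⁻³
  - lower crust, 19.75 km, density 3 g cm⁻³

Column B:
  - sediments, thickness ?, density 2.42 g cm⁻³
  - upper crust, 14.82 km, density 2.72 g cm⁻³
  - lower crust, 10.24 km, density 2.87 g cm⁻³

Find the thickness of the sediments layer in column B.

Take the compensation level at the base of the deeper column (depth z_c below the surface of column A) and equate Σ ρ_i t_i down to z_c; mantle fills any gap and the z_c terms cancel.
Column A: 16.61×2.7 + 19.75×3 + (z_c − 36.36)×3.35
Column B: 0.1964×0 + x×2.42 + 14.82×2.72 + 10.24×2.87 + (z_c − 0.1964 − 25.06 − x)×3.35
The z_c×3.35 term appears on both sides and cancels. Collect the known terms of each column as K = Σ(ρt)_known − 3.35 × (depth of known layers): K_A = 104.097 − 3.35×36.36 = −17.709; K_B = 69.6992 − 3.35×(0.1964 + 25.06) = −14.90974.
Balance: K_A = K_B − x×(3.35 − 2.42), so x = (K_B − K_A)/(3.35 − 2.42) = 2.79926/0.93 = 3.01 km.

3.01 km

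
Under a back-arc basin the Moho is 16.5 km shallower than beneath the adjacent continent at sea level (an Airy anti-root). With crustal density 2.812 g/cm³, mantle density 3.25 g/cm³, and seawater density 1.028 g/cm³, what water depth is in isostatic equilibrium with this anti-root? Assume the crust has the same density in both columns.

Replacing a thickness d of crust by seawater at the top must be balanced by replacing crust with mantle at the base: d (ρ_c − ρ_w) = a (ρ_m − ρ_c).
d = a (ρ_m − ρ_c)/(ρ_c − ρ_w) = 16.5 km × 0.438/1.784 = 4.05 km.

4.05 km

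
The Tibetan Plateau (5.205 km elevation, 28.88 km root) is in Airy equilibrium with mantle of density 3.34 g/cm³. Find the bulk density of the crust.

ρ_c h = (ρ_m − ρ_c) r → ρ_c (h + r) = ρ_m r → ρ_c = ρ_m r / (h + r).
ρ_c = 3.34 × 28.88 km / (5.205 km + 28.88 km) = 2.83 g/cm³.

2.83 g/cm³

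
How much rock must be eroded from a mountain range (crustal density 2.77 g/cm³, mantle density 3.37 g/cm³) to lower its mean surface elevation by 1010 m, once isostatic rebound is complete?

5670 m

Net drop Δ = e − u = e − e ρ_c/ρ_m = e (ρ_m − ρ_c)/ρ_m.
e = Δ ρ_m/(ρ_m − ρ_c) = 1010 m × 3.37/0.6 = 5670 m.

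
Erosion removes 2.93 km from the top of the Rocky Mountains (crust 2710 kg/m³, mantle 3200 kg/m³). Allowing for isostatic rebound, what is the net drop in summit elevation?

Rebound u = e ρ_c/ρ_m = 2.93 km × 2710/3200 = 2.481 km.
Net surface drop = e − u = 2.93 km − 2.481 km = e (ρ_m − ρ_c)/ρ_m = 0.449 km.

0.449 km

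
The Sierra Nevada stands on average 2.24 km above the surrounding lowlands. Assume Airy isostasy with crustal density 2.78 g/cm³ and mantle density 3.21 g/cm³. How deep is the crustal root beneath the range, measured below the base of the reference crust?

By Archimedes' principle applied to the lithosphere: the weight of the topography is balanced by the buoyancy of the root, ρ_c h = (ρ_m − ρ_c) r.
r = h · ρ_c / (ρ_m − ρ_c) = 2.24 km × 2.78 / (3.21 − 2.78) = 14.5 km.

14.5 km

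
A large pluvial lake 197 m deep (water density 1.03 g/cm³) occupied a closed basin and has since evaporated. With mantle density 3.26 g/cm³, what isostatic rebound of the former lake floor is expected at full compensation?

62.2 m

u = d ρ_w/ρ_m = 197 m × 1.03/3.26 = 62.2 m.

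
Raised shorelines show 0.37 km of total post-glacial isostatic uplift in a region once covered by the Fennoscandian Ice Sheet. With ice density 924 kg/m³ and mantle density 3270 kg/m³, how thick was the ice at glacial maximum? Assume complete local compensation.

1.31 km

u = t ρ_ice/ρ_m → t = u ρ_m/ρ_ice = 0.37 km × 3270/924 = 1.31 km.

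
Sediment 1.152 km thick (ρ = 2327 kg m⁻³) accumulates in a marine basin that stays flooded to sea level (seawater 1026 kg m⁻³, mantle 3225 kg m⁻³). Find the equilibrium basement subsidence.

Submarine loading: the sediment displaces seawater, and the subsidence is in turn flooded, so s (ρ_m − ρ_w) = t (ρ_sed − ρ_w).
s = 1.152 km × (2327 − 1026) / (3225 − 1026) = 0.682 km.

0.682 km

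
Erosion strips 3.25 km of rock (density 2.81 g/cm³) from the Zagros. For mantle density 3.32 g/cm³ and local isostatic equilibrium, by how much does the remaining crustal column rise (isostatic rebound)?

Unloading: uplift u = e ρ_c/ρ_m = 3.25 km × 2.81/3.32 = 2.75 km.

2.75 km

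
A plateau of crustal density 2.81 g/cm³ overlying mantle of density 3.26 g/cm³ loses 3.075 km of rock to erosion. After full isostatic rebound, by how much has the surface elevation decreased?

0.424 km

Rebound u = e ρ_c/ρ_m = 3.075 km × 2.81/3.26 = 2.651 km.
Net surface drop = e − u = 3.075 km − 2.651 km = e (ρ_m − ρ_c)/ρ_m = 0.424 km.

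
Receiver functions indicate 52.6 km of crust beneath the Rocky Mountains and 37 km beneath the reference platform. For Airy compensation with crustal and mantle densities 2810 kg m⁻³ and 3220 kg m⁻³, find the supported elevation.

1.99 km

Excess crust Δ = 52.6 km − 37 km = 15.6 km, split between elevation h and root r with h + r = Δ.
Airy balance ρ_c h = (ρ_m − ρ_c) r gives r = h ρ_c/(ρ_m − ρ_c), so h (1 + ρ_c/(ρ_m − ρ_c)) = Δ, i.e. h = Δ (ρ_m − ρ_c)/ρ_m.
h = 15.6 km × 410/3220 = 1.99 km.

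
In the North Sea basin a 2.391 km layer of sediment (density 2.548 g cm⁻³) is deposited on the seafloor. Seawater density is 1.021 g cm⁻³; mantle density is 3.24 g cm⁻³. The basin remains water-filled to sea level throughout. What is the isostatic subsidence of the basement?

1.65 km

Submarine loading: the sediment displaces seawater, and the subsidence is in turn flooded, so s (ρ_m − ρ_w) = t (ρ_sed − ρ_w).
s = 2.391 km × (2.548 − 1.021) / (3.24 − 1.021) = 1.65 km.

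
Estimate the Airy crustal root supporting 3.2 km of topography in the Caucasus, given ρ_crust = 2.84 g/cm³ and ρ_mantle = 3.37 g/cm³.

17.1 km

By Archimedes' principle applied to the lithosphere: the weight of the topography is balanced by the buoyancy of the root, ρ_c h = (ρ_m − ρ_c) r.
r = h · ρ_c / (ρ_m − ρ_c) = 3.2 km × 2.84 / (3.37 − 2.84) = 17.1 km.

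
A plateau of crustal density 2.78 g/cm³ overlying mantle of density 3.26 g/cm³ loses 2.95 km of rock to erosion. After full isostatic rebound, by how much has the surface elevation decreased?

0.434 km

Rebound u = e ρ_c/ρ_m = 2.95 km × 2.78/3.26 = 2.516 km.
Net surface drop = e − u = 2.95 km − 2.516 km = e (ρ_m − ρ_c)/ρ_m = 0.434 km.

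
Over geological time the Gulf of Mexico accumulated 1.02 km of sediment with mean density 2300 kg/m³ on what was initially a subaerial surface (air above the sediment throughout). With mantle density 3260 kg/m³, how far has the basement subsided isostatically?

0.72 km

Subaerial load: s = t ρ_sed / ρ_m = 1.02 km × 2300/3260 = 0.72 km.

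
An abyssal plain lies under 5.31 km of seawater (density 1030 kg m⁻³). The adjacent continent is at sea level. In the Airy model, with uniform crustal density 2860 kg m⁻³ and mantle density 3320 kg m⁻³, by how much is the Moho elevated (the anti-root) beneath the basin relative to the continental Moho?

21.1 km

By Archimedes' principle applied to the lithosphere: replacing crust with seawater at the top is compensated by replacing crust with mantle at the base: d (ρ_c − ρ_w) = a (ρ_m − ρ_c).
a = d (ρ_c − ρ_w)/(ρ_m − ρ_c) = 5.31 km × 1830/460 = 21.1 km.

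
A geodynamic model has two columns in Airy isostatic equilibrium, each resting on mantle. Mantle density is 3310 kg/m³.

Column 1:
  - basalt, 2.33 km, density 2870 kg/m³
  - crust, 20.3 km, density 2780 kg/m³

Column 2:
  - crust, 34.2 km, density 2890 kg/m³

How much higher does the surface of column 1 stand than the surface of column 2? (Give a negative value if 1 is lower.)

For any compensation level in the mantle, the mantle terms cancel and isostasy reduces to e = (Σt_1 − Σt_2) − (Σ(ρt)_1 − Σ(ρt)_2) / ρ_m.
Σt_1 = 22.63 km; Σt_2 = 34.2 km; Σ(ρt)_1 = 63121.1; Σ(ρt)_2 = 98838 (in km·kg/m³).
e = (22.63 − 34.2) − (63121.1 − 98838) / 3310 = −0.779 km.

−0.779 km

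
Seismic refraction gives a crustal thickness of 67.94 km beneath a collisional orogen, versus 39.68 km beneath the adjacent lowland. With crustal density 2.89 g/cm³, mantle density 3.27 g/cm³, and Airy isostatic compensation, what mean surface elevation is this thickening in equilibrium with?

Excess crust Δ = 67.94 km − 39.68 km = 28.26 km, split between elevation h and root r with h + r = Δ.
Airy balance ρ_c h = (ρ_m − ρ_c) r gives r = h ρ_c/(ρ_m − ρ_c), so h (1 + ρ_c/(ρ_m − ρ_c)) = Δ, i.e. h = Δ (ρ_m − ρ_c)/ρ_m.
h = 28.26 km × 0.38/3.27 = 3.28 km.

3.28 km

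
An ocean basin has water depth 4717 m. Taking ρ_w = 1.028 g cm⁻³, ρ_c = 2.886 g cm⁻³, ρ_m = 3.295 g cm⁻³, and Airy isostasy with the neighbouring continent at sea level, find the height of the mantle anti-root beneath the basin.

21400 m

For local isostatic compensation: replacing crust with seawater at the top is compensated by replacing crust with mantle at the base: d (ρ_c − ρ_w) = a (ρ_m − ρ_c).
a = d (ρ_c − ρ_w)/(ρ_m − ρ_c) = 4717 m × 1.858/0.409 = 21400 m.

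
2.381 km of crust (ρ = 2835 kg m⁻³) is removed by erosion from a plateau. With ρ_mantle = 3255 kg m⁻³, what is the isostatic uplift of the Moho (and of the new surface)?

Unloading: uplift u = e ρ_c/ρ_m = 2.381 km × 2835/3255 = 2.07 km.

2.07 km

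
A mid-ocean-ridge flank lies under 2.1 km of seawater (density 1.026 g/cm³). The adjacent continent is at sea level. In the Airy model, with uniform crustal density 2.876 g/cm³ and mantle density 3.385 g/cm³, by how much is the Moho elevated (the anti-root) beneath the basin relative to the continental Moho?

7.63 km

For local isostatic compensation: replacing crust with seawater at the top is compensated by replacing crust with mantle at the base: d (ρ_c − ρ_w) = a (ρ_m − ρ_c).
a = d (ρ_c − ρ_w)/(ρ_m − ρ_c) = 2.1 km × 1.85/0.509 = 7.63 km.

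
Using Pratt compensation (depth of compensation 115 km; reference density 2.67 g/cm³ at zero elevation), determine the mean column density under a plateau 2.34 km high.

Pratt balance: ρ_ref D = ρ (D + h).
ρ = ρ_ref D/(D + h) = 2.67 × 115 km/(115 km + 2.34 km) = 2.62 g/cm³.

2.62 g/cm³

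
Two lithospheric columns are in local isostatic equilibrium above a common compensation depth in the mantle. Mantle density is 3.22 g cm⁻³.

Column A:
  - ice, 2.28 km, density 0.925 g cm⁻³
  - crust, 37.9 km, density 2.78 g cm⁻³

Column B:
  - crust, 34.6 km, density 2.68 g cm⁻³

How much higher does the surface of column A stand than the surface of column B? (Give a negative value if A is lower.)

For any compensation level in the mantle, the mantle terms cancel and isostasy reduces to e = (Σt_A − Σt_B) − (Σ(ρt)_A − Σ(ρt)_B) / ρ_m.
Σt_A = 40.18 km; Σt_B = 34.6 km; Σ(ρt)_A = 107.471; Σ(ρt)_B = 92.728 (in km·g cm⁻³).
e = (40.18 − 34.6) − (107.471 − 92.728) / 3.22 = 1 km.

1 km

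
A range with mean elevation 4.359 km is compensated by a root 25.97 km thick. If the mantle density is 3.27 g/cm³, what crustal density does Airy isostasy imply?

ρ_c h = (ρ_m − ρ_c) r → ρ_c (h + r) = ρ_m r → ρ_c = ρ_m r / (h + r).
ρ_c = 3.27 × 25.97 km / (4.359 km + 25.97 km) = 2.8 g/cm³.

2.8 g/cm³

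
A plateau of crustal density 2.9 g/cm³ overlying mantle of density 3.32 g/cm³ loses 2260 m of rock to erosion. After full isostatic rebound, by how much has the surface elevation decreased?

Rebound u = e ρ_c/ρ_m = 2260 m × 2.9/3.32 = 1974 m.
Net surface drop = e − u = 2260 m − 1974 m = e (ρ_m − ρ_c)/ρ_m = 286 m.

286 m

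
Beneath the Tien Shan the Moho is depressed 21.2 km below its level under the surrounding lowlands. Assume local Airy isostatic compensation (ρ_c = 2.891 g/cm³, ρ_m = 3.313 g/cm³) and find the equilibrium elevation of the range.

3.09 km

Equating mass per unit area of the two columns: ρ_c h = (ρ_m − ρ_c) r.
h = r (ρ_m − ρ_c) / ρ_c = 21.2 km × (3.313 − 2.891) / 2.891 = 3.09 km.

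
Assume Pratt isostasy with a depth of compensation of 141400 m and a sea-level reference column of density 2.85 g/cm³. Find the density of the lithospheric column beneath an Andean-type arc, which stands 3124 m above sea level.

Pratt balance: ρ_ref D = ρ (D + h).
ρ = ρ_ref D/(D + h) = 2.85 × 141400 m/(141400 m + 3124 m) = 2.79 g/cm³.

2.79 g/cm³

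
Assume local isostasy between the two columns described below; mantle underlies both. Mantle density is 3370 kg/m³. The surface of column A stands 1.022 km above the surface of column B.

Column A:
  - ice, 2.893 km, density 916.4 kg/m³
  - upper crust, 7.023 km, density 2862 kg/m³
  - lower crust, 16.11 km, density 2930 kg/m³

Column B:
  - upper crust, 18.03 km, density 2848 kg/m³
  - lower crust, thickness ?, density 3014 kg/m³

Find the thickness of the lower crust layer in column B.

Take the compensation level at the base of the deeper column (depth z_c below the surface of column A) and equate Σ ρ_i t_i down to z_c; mantle fills any gap and the z_c terms cancel.
Column A: 2.893×916.4 + 7.023×2862 + 16.11×2930 + (z_c − 26.026)×3370
Column B: 1.022×0 + 18.03×2848 + x×3014 + (z_c − 1.022 − 18.03 − x)×3370
The z_c×3370 term appears on both sides and cancels. Collect the known terms of each column as K = Σ(ρt)_known − 3370 × (depth of known layers): K_A = 69953.2712 − 3370×26.026 = −17754.3488; K_B = 51349.44 − 3370×(1.022 + 18.03) = −12855.8.
Balance: K_A = K_B − x×(3370 − 3014), so x = (K_B − K_A)/(3370 − 3014) = 4898.55/356 = 13.8 km.

13.8 km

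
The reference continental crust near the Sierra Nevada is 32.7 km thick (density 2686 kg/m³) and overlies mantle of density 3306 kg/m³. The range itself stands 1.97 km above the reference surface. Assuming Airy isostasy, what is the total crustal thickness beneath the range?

43.2 km

Root depth r = h ρ_c / (ρ_m − ρ_c) = 1.97 km × 2686 / 620 = 8.535 km.
Total thickness = T + h + r = 32.7 km + 1.97 km + 8.535 km = 43.2 km.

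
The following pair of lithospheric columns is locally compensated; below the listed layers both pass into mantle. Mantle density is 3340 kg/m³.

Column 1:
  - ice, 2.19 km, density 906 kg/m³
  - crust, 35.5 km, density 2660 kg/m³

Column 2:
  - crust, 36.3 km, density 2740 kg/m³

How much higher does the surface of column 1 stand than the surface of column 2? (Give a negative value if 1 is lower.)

2.3 km

For any compensation level in the mantle, the mantle terms cancel and isostasy reduces to e = (Σt_1 − Σt_2) − (Σ(ρt)_1 − Σ(ρt)_2) / ρ_m.
Σt_1 = 37.69 km; Σt_2 = 36.3 km; Σ(ρt)_1 = 96414.14; Σ(ρt)_2 = 99462 (in km·kg/m³).
e = (37.69 − 36.3) − (96414.14 − 99462) / 3340 = 2.3 km.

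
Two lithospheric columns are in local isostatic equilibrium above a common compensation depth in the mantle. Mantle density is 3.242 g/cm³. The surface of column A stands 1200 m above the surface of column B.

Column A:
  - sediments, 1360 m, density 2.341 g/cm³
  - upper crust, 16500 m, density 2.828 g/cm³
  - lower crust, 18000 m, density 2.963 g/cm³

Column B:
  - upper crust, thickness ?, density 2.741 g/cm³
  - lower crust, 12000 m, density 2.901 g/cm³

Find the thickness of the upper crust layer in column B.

Take the compensation level at the base of the deeper column (depth z_c below the surface of column A) and equate Σ ρ_i t_i down to z_c; mantle fills any gap and the z_c terms cancel.
Column A: 1360×2.341 + 16500×2.828 + 18000×2.963 + (z_c − 35860)×3.242
Column B: 1200×0 + x×2.741 + 12000×2.901 + (z_c − 1200 − 12000 − x)×3.242
The z_c×3.242 term appears on both sides and cancels. Collect the known terms of each column as K = Σ(ρt)_known − 3.242 × (depth of known layers): K_A = 103179.76 − 3.242×35860 = −13078.36; K_B = 34812 − 3.242×(1200 + 12000) = −7982.4.
Balance: K_A = K_B − x×(3.242 − 2.741), so x = (K_B − K_A)/(3.242 − 2.741) = 5095.96/0.501 = 10200 m.

10200 m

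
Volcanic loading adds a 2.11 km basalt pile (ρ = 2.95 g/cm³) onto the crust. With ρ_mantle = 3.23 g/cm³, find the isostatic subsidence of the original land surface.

1.93 km

Subaerial loading: s = t ρ_load / ρ_m.
s = 2.11 km × 2.95/3.23 = 1.93 km.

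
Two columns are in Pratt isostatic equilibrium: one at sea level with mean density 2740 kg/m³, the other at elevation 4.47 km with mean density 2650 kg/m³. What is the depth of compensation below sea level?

132 km

ρ_ref D = ρ (D + h) → D (ρ_ref − ρ) = ρ h.
D = ρ h/(ρ_ref − ρ) = 2650 × 4.47 km/(2740 − 2650) = 132 km.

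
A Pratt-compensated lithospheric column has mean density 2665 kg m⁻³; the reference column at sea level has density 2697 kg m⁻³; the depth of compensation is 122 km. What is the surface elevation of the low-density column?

1.46 km

ρ_ref D = ρ (D + h) → h = D (ρ_ref − ρ)/ρ.
h = 122 km × (2697 − 2665)/2665 = 1.46 km.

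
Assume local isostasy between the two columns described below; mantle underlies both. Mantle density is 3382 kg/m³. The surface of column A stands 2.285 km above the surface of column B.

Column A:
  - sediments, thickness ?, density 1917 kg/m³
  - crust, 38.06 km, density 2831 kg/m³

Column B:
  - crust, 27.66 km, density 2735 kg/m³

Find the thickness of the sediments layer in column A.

3.18 km

Take the compensation level at the base of the deeper column (depth z_c below the surface of column A) and equate Σ ρ_i t_i down to z_c; mantle fills any gap and the z_c terms cancel.
Column A: x×1917 + 38.06×2831 + (z_c − 38.06 − x)×3382
Column B: 2.285×0 + 27.66×2735 + (z_c − 2.285 − 27.66)×3382
The z_c×3382 term appears on both sides and cancels. Collect the known terms of each column as K = Σ(ρt)_known − 3382 × (depth of known layers): K_A = 107747.86 − 3382×38.06 = −20971.06; K_B = 75650.1 − 3382×(2.285 + 27.66) = −25623.89.
Balance: K_A − x×(3382 − 1917) = K_B, so x = (K_A − K_B)/(3382 − 1917) = 4652.83/1465 = 3.18 km.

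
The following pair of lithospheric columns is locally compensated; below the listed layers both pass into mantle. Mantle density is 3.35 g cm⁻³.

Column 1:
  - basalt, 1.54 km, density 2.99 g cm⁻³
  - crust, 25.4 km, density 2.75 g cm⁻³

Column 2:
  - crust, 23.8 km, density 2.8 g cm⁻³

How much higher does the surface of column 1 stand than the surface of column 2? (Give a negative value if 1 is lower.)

0.807 km

For any compensation level in the mantle, the mantle terms cancel and isostasy reduces to e = (Σt_1 − Σt_2) − (Σ(ρt)_1 − Σ(ρt)_2) / ρ_m.
Σt_1 = 26.94 km; Σt_2 = 23.8 km; Σ(ρt)_1 = 74.4546; Σ(ρt)_2 = 66.64 (in km·g cm⁻³).
e = (26.94 − 23.8) − (74.4546 − 66.64) / 3.35 = 0.807 km.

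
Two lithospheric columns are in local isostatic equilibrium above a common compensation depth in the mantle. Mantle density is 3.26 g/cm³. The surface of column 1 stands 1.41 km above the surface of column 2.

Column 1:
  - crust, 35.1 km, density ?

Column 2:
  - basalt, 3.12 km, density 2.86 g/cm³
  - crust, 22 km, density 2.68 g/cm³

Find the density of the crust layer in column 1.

2.73 g/cm³

Take the compensation level at the base of the deeper column (depth z_c below the surface of column 1) and equate Σ ρ_i t_i down to z_c; mantle fills any gap and the z_c terms cancel.
Column 1: 35.1×ρ + (z_c − 35.1)×3.26
Column 2: 1.41×0 + 3.12×2.86 + 22×2.68 + (z_c − 1.41 − 25.12)×3.26
The z_c×3.26 term appears on both sides and cancels. Collect the known terms of each column as K = Σ(ρt)_known − 3.26 × (depth of known layers): K_1 = 0 − 3.26×35.1 = −114.426; K_2 = 67.8832 − 3.26×(1.41 + 25.12) = −18.6046.
Balance: K_1 + 35.1×ρ = K_2, so ρ = (K_2 − K_1)/35.1 = 95.8214/35.1 = 2.73 g/cm³.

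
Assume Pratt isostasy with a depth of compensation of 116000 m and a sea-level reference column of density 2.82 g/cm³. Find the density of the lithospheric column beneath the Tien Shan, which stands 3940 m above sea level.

Pratt balance: ρ_ref D = ρ (D + h).
ρ = ρ_ref D/(D + h) = 2.82 × 116000 m/(116000 m + 3940 m) = 2.73 g/cm³.

2.73 g/cm³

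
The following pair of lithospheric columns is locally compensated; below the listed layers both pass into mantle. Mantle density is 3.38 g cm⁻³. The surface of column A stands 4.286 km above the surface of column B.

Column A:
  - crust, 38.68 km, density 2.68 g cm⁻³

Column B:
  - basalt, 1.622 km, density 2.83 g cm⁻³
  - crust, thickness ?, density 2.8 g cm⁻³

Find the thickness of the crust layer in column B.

Take the compensation level at the base of the deeper column (depth z_c below the surface of column A) and equate Σ ρ_i t_i down to z_c; mantle fills any gap and the z_c terms cancel.
Column A: 38.68×2.68 + (z_c − 38.68)×3.38
Column B: 4.286×0 + 1.622×2.83 + x×2.8 + (z_c − 4.286 − 1.622 − x)×3.38
The z_c×3.38 term appears on both sides and cancels. Collect the known terms of each column as K = Σ(ρt)_known − 3.38 × (depth of known layers): K_A = 103.6624 − 3.38×38.68 = −27.076; K_B = 4.59026 − 3.38×(4.286 + 1.622) = −15.37878.
Balance: K_A = K_B − x×(3.38 − 2.8), so x = (K_B − K_A)/(3.38 − 2.8) = 11.6972/0.58 = 20.2 km.

20.2 km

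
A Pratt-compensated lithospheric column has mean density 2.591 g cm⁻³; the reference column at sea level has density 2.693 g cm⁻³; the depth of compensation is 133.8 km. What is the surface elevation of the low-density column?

5.27 km

ρ_ref D = ρ (D + h) → h = D (ρ_ref − ρ)/ρ.
h = 133.8 km × (2.693 − 2.591)/2.591 = 5.27 km.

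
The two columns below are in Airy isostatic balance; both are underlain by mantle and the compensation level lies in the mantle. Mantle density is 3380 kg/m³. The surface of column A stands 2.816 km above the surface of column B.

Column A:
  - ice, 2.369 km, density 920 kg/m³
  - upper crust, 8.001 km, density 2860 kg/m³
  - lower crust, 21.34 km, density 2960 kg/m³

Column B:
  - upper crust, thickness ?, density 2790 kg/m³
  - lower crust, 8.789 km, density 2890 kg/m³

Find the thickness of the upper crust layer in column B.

Take the compensation level at the base of the deeper column (depth z_c below the surface of column A) and equate Σ ρ_i t_i down to z_c; mantle fills any gap and the z_c terms cancel.
Column A: 2.369×920 + 8.001×2860 + 21.34×2960 + (z_c − 31.71)×3380
Column B: 2.816×0 + x×2790 + 8.789×2890 + (z_c − 2.816 − 8.789 − x)×3380
The z_c×3380 term appears on both sides and cancels. Collect the known terms of each column as K = Σ(ρt)_known − 3380 × (depth of known layers): K_A = 88228.74 − 3380×31.71 = −18951.06; K_B = 25400.21 − 3380×(2.816 + 8.789) = −13824.69.
Balance: K_A = K_B − x×(3380 − 2790), so x = (K_B − K_A)/(3380 − 2790) = 5126.37/590 = 8.69 km.

8.69 km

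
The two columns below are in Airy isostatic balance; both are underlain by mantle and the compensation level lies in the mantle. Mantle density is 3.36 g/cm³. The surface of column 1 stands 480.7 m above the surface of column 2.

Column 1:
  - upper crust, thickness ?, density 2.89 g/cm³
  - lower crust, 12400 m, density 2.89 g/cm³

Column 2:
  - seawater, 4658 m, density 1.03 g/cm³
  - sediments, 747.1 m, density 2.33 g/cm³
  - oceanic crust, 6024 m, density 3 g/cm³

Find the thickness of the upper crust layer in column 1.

Take the compensation level at the base of the deeper column (depth z_c below the surface of column 1) and equate Σ ρ_i t_i down to z_c; mantle fills any gap and the z_c terms cancel.
Column 1: x×2.89 + 12400×2.89 + (z_c − 12400 − x)×3.36
Column 2: 480.7×0 + 4658×1.03 + 747.1×2.33 + 6024×3 + (z_c − 480.7 − 11429.1)×3.36
The z_c×3.36 term appears on both sides and cancels. Collect the known terms of each column as K = Σ(ρt)_known − 3.36 × (depth of known layers): K_1 = 35836 − 3.36×12400 = −5828; K_2 = 24610.483 − 3.36×(480.7 + 11429.1) = −15406.445.
Balance: K_1 − x×(3.36 − 2.89) = K_2, so x = (K_1 − K_2)/(3.36 − 2.89) = 9578.44/0.47 = 20400 m.

20400 m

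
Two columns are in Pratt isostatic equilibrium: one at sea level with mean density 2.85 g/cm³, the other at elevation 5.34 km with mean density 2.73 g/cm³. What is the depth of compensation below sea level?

121 km

ρ_ref D = ρ (D + h) → D (ρ_ref − ρ) = ρ h.
D = ρ h/(ρ_ref − ρ) = 2.73 × 5.34 km/(2.85 − 2.73) = 121 km.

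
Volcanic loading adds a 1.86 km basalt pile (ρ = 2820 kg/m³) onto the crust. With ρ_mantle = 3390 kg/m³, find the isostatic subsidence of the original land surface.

Subaerial loading: s = t ρ_load / ρ_m.
s = 1.86 km × 2820/3390 = 1.55 km.

1.55 km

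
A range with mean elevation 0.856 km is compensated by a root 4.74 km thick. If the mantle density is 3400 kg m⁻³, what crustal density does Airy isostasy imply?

2880 kg m⁻³

ρ_c h = (ρ_m − ρ_c) r → ρ_c (h + r) = ρ_m r → ρ_c = ρ_m r / (h + r).
ρ_c = 3400 × 4.74 km / (0.856 km + 4.74 km) = 2880 kg m⁻³.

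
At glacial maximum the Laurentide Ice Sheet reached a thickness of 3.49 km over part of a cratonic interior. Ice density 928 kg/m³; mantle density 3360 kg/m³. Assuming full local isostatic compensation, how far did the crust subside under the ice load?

Isostatic balance requires: the ice load ρ_ice t is balanced by mantle displaced below, ρ_m s.
s = t ρ_ice / ρ_m = 3.49 km × 928/3360 = 0.964 km.

0.964 km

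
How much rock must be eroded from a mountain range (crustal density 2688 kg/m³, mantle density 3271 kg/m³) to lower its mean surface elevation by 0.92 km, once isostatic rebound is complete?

Net drop Δ = e − u = e − e ρ_c/ρ_m = e (ρ_m − ρ_c)/ρ_m.
e = Δ ρ_m/(ρ_m − ρ_c) = 0.92 km × 3271/583 = 5.16 km.

5.16 km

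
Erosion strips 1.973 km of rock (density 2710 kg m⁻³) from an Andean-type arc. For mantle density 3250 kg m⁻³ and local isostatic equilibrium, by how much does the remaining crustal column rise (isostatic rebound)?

1.65 km

Unloading: uplift u = e ρ_c/ρ_m = 1.973 km × 2710/3250 = 1.65 km.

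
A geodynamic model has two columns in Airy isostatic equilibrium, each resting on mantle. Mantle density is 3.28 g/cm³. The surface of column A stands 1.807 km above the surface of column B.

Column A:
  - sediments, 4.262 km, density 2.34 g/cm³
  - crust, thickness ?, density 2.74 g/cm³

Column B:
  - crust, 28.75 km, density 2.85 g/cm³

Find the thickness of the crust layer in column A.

Take the compensation level at the base of the deeper column (depth z_c below the surface of column A) and equate Σ ρ_i t_i down to z_c; mantle fills any gap and the z_c terms cancel.
Column A: 4.262×2.34 + x×2.74 + (z_c − 4.262 − x)×3.28
Column B: 1.807×0 + 28.75×2.85 + (z_c − 1.807 − 28.75)×3.28
The z_c×3.28 term appears on both sides and cancels. Collect the known terms of each column as K = Σ(ρt)_known − 3.28 × (depth of known layers): K_A = 9.97308 − 3.28×4.262 = −4.00628; K_B = 81.9375 − 3.28×(1.807 + 28.75) = −18.28946.
Balance: K_A − x×(3.28 − 2.74) = K_B, so x = (K_A − K_B)/(3.28 − 2.74) = 14.2832/0.54 = 26.5 km.

26.5 km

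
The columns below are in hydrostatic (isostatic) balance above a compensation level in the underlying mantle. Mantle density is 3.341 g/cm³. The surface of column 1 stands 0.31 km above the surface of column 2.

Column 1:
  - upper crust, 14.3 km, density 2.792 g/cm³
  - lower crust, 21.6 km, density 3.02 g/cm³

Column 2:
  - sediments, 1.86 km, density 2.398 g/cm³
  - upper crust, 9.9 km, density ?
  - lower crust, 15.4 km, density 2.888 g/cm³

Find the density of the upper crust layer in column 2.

Take the compensation level at the base of the deeper column (depth z_c below the surface of column 1) and equate Σ ρ_i t_i down to z_c; mantle fills any gap and the z_c terms cancel.
Column 1: 14.3×2.792 + 21.6×3.02 + (z_c − 35.9)×3.341
Column 2: 0.31×0 + 1.86×2.398 + 9.9×ρ + 15.4×2.888 + (z_c − 0.31 − 27.16)×3.341
The z_c×3.341 term appears on both sides and cancels. Collect the known terms of each column as K = Σ(ρt)_known − 3.341 × (depth of known layers): K_1 = 105.1576 − 3.341×35.9 = −14.7843; K_2 = 48.93548 − 3.341×(0.31 + 27.16) = −42.84179.
Balance: K_1 = K_2 + 9.9×ρ, so ρ = (K_1 − K_2)/9.9 = 28.0575/9.9 = 2.83 g/cm³.

2.83 g/cm³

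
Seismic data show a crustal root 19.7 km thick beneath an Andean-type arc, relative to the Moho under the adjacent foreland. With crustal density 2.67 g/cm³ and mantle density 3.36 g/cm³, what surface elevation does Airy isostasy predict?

By Archimedes' principle applied to the lithosphere: ρ_c h = (ρ_m − ρ_c) r.
h = r (ρ_m − ρ_c) / ρ_c = 19.7 km × (3.36 − 2.67) / 2.67 = 5.09 km.

5.09 km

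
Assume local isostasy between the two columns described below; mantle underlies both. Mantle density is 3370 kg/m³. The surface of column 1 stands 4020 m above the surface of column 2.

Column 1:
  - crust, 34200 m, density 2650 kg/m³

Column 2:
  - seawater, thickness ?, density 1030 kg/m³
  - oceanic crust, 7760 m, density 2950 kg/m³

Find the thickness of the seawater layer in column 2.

Take the compensation level at the base of the deeper column (depth z_c below the surface of column 1) and equate Σ ρ_i t_i down to z_c; mantle fills any gap and the z_c terms cancel.
Column 1: 34200×2650 + (z_c − 34200)×3370
Column 2: 4020×0 + x×1030 + 7760×2950 + (z_c − 4020 − 7760 − x)×3370
The z_c×3370 term appears on both sides and cancels. Collect the known terms of each column as K = Σ(ρt)_known − 3370 × (depth of known layers): K_1 = 90630000 − 3370×34200 = −24624000; K_2 = 22892000 − 3370×(4020 + 7760) = −16806600.
Balance: K_1 = K_2 − x×(3370 − 1030), so x = (K_2 − K_1)/(3370 − 1030) = 7817400/2340 = 3340 m.

3340 m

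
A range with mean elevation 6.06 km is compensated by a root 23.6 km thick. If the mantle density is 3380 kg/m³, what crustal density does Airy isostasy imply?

ρ_c h = (ρ_m − ρ_c) r → ρ_c (h + r) = ρ_m r → ρ_c = ρ_m r / (h + r).
ρ_c = 3380 × 23.6 km / (6.06 km + 23.6 km) = 2690 kg/m³.

2690 kg/m³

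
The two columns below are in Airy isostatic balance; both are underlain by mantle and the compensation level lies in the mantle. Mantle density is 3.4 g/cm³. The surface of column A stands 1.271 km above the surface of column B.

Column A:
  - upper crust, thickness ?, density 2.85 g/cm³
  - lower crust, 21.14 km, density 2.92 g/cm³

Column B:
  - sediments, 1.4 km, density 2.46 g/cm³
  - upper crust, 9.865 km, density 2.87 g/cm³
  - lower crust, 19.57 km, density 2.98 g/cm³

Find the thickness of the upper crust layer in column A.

Take the compensation level at the base of the deeper column (depth z_c below the surface of column A) and equate Σ ρ_i t_i down to z_c; mantle fills any gap and the z_c terms cancel.
Column A: x×2.85 + 21.14×2.92 + (z_c − 21.14 − x)×3.4
Column B: 1.271×0 + 1.4×2.46 + 9.865×2.87 + 19.57×2.98 + (z_c − 1.271 − 30.835)×3.4
The z_c×3.4 term appears on both sides and cancels. Collect the known terms of each column as K = Σ(ρt)_known − 3.4 × (depth of known layers): K_A = 61.7288 − 3.4×21.14 = −10.1472; K_B = 90.07515 − 3.4×(1.271 + 30.835) = −19.08525.
Balance: K_A − x×(3.4 − 2.85) = K_B, so x = (K_A − K_B)/(3.4 − 2.85) = 8.93805/0.55 = 16.3 km.

16.3 km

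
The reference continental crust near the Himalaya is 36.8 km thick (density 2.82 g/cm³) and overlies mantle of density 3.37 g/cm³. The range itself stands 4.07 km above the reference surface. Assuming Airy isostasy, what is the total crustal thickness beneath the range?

61.7 km

Root depth r = h ρ_c / (ρ_m − ρ_c) = 4.07 km × 2.82 / 0.55 = 20.87 km.
Total thickness = T + h + r = 36.8 km + 4.07 km + 20.87 km = 61.7 km.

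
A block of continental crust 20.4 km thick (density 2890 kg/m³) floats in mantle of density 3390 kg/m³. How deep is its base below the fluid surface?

17.4 km

Draft d = t ρ_obj/ρ_fluid = 20.4 km × 2890/3390 = 17.4 km.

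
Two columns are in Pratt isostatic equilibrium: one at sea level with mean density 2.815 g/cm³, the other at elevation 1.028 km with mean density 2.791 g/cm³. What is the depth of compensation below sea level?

120 km

ρ_ref D = ρ (D + h) → D (ρ_ref − ρ) = ρ h.
D = ρ h/(ρ_ref − ρ) = 2.791 × 1.028 km/(2.815 − 2.791) = 120 km.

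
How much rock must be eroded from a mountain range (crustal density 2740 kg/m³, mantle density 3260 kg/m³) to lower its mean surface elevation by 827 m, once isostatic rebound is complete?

5180 m

Net drop Δ = e − u = e − e ρ_c/ρ_m = e (ρ_m − ρ_c)/ρ_m.
e = Δ ρ_m/(ρ_m − ρ_c) = 827 m × 3260/520 = 5180 m.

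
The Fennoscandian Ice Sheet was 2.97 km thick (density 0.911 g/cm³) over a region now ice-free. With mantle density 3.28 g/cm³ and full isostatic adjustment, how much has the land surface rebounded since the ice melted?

0.825 km

Removing the load lets mantle flow back in; uplift u satisfies ρ_ice t = ρ_m u.
u = t ρ_ice/ρ_m = 2.97 km × 0.911/3.28 = 0.825 km.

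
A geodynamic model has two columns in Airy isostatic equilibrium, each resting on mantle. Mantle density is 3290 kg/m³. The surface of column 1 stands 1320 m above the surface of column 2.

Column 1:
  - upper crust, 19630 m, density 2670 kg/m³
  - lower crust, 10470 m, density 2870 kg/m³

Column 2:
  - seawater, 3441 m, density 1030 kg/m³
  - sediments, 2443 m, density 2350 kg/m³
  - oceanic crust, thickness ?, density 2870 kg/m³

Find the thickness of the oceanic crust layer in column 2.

5120 m

Take the compensation level at the base of the deeper column (depth z_c below the surface of column 1) and equate Σ ρ_i t_i down to z_c; mantle fills any gap and the z_c terms cancel.
Column 1: 19630×2670 + 10470×2870 + (z_c − 30100)×3290
Column 2: 1320×0 + 3441×1030 + 2443×2350 + x×2870 + (z_c − 1320 − 5884 − x)×3290
The z_c×3290 term appears on both sides and cancels. Collect the known terms of each column as K = Σ(ρt)_known − 3290 × (depth of known layers): K_1 = 82461000 − 3290×30100 = −16568000; K_2 = 9285280 − 3290×(1320 + 5884) = −14415880.
Balance: K_1 = K_2 − x×(3290 − 2870), so x = (K_2 − K_1)/(3290 − 2870) = 2152120/420 = 5120 m.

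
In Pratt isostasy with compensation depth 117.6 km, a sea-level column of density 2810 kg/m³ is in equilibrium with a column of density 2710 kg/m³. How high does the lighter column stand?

4.34 km

ρ_ref D = ρ (D + h) → h = D (ρ_ref − ρ)/ρ.
h = 117.6 km × (2810 − 2710)/2710 = 4.34 km.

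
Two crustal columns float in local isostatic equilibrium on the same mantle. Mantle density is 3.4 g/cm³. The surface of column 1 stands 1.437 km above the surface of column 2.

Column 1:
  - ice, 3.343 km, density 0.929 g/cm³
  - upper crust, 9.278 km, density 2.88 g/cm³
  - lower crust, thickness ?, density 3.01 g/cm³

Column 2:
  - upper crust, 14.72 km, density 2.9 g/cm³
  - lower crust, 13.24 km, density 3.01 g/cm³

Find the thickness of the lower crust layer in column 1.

Take the compensation level at the base of the deeper column (depth z_c below the surface of column 1) and equate Σ ρ_i t_i down to z_c; mantle fills any gap and the z_c terms cancel.
Column 1: 3.343×0.929 + 9.278×2.88 + x×3.01 + (z_c − 12.621 − x)×3.4
Column 2: 1.437×0 + 14.72×2.9 + 13.24×3.01 + (z_c − 1.437 − 27.96)×3.4
The z_c×3.4 term appears on both sides and cancels. Collect the known terms of each column as K = Σ(ρt)_known − 3.4 × (depth of known layers): K_1 = 29.826287 − 3.4×12.621 = −13.085113; K_2 = 82.5404 − 3.4×(1.437 + 27.96) = −17.4094.
Balance: K_1 − x×(3.4 − 3.01) = K_2, so x = (K_1 − K_2)/(3.4 − 3.01) = 4.32429/0.39 = 11.1 km.

11.1 km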